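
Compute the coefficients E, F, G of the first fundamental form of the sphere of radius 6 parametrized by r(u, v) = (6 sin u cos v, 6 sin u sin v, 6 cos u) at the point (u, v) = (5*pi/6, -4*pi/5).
E = 36;  F = 0;  G = 9

Partials: r_u = (6*cos(u)*cos(v), 6*sin(v)*cos(u), -6*sin(u)), r_v = (-6*sin(u)*sin(v), 6*sin(u)*cos(v), 0). As functions of (u, v):
  E = r_u · r_u = 36,
  F = r_u · r_v = 0,
  G = r_v · r_v = 36*sin(u)^2.
Evaluating at (u, v) = (5*pi/6, -4*pi/5): E = 36, F = 0, G = 9.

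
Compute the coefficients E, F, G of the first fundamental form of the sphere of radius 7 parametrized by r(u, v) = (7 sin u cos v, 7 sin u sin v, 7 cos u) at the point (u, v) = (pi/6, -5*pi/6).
E = 49;  F = 0;  G = 49/4

Partials: r_u = (7*cos(u)*cos(v), 7*sin(v)*cos(u), -7*sin(u)), r_v = (-7*sin(u)*sin(v), 7*sin(u)*cos(v), 0). As functions of (u, v):
  E = r_u · r_u = 49,
  F = r_u · r_v = 0,
  G = r_v · r_v = 49*sin(u)^2.
Evaluating at (u, v) = (pi/6, -5*pi/6): E = 49, F = 0, G = 49/4.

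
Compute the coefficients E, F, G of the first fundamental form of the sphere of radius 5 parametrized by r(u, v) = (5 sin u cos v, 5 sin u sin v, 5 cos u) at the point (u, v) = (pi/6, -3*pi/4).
E = 25;  F = 0;  G = 25/4

Partials: r_u = (5*cos(u)*cos(v), 5*sin(v)*cos(u), -5*sin(u)), r_v = (-5*sin(u)*sin(v), 5*sin(u)*cos(v), 0). As functions of (u, v):
  E = r_u · r_u = 25,
  F = r_u · r_v = 0,
  G = r_v · r_v = 25*sin(u)^2.
Evaluating at (u, v) = (pi/6, -3*pi/4): E = 25, F = 0, G = 25/4.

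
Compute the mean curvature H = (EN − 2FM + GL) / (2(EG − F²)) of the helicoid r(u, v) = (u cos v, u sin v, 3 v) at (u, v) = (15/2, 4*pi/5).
H = 0

With E = 1, F = 0, G = u^2 + 9, L = 0, M = -3/sqrt(u^2 + 9), N = 0, assemble
  H = (EN − 2FM + GL) / (2(EG − F²)) = 0.
At (u, v) = (15/2, 4*pi/5): H = 0.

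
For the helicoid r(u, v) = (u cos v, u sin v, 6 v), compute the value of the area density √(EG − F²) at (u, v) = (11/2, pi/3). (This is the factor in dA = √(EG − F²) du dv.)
√(EG − F²)|_{(11/2, pi/3)} = sqrt(265)/2

E = 1, F = 0, G = u^2 + 36, so EG − F² = u^2 + 36. Taking the positive square root: √(EG − F²) = sqrt(u^2 + 36). At (u, v) = (11/2, pi/3): sqrt(265)/2.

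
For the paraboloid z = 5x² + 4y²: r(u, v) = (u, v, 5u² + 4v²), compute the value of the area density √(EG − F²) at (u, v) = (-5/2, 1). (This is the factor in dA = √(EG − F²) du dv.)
√(EG − F²)|_{(-5/2, 1)} = sqrt(690)

E = 100*u^2 + 1, F = 80*u*v, G = 64*v^2 + 1, so EG − F² = 100*u^2 + 64*v^2 + 1. Taking the positive square root: √(EG − F²) = sqrt(100*u^2 + 64*v^2 + 1). At (u, v) = (-5/2, 1): sqrt(690).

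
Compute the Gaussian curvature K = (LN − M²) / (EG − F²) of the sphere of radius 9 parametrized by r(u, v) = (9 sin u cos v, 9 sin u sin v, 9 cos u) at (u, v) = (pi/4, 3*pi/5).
K = 1/81

Coefficients of the first fundamental form: E = 81, F = 0, G = 81*sin(u)^2.
Coefficients of the second fundamental form: L = -9*sin(u)/Abs(sin(u)), M = 0, N = -9*sin(u)^3/Abs(sin(u)).
Assemble K = (LN − M²)/(EG − F²) = 1/81. At (u, v) = (pi/4, 3*pi/5): K = 1/81.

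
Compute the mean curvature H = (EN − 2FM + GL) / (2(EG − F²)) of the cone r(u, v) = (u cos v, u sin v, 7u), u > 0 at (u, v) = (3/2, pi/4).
H = 7*sqrt(2)/30

With E = 50, F = 0, G = u^2, L = 0, M = 0, N = 7*sqrt(2)*u^2/(10*Abs(u)), assemble
  H = (EN − 2FM + GL) / (2(EG − F²)) = 7*sqrt(2)/(20*Abs(u)).
At (u, v) = (3/2, pi/4): H = 7*sqrt(2)/30.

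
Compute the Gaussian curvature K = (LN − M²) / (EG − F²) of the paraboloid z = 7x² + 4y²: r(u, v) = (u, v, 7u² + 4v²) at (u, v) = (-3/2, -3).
K = 28/259081

Coefficients of the first fundamental form: E = 196*u^2 + 1, F = 112*u*v, G = 64*v^2 + 1.
Coefficients of the second fundamental form: L = 14/sqrt(196*u^2 + 64*v^2 + 1), M = 0, N = 8/sqrt(196*u^2 + 64*v^2 + 1).
Assemble K = (LN − M²)/(EG − F²) = 112/(38416*u^4 + 25088*u^2*v^2 + 392*u^2 + 4096*v^4 + 128*v^2 + 1). At (u, v) = (-3/2, -3): K = 28/259081.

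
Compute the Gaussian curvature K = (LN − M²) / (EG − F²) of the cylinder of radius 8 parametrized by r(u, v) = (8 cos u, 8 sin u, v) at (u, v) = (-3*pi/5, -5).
K = 0

Coefficients of the first fundamental form: E = 64, F = 0, G = 1.
Coefficients of the second fundamental form: L = -8, M = 0, N = 0.
Assemble K = (LN − M²)/(EG − F²) = 0. At (u, v) = (-3*pi/5, -5): K = 0.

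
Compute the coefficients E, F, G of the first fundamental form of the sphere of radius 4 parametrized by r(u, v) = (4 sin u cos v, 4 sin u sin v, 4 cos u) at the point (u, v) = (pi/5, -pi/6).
E = 16;  F = 0;  G = 10 - 2*sqrt(5)

Partials: r_u = (4*cos(u)*cos(v), 4*sin(v)*cos(u), -4*sin(u)), r_v = (-4*sin(u)*sin(v), 4*sin(u)*cos(v), 0). As functions of (u, v):
  E = r_u · r_u = 16,
  F = r_u · r_v = 0,
  G = r_v · r_v = 16*sin(u)^2.
Evaluating at (u, v) = (pi/5, -pi/6): E = 16, F = 0, G = 10 - 2*sqrt(5).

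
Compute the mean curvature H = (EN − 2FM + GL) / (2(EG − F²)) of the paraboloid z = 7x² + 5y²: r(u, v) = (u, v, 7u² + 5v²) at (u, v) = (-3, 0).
H = 8832*sqrt(1765)/3115225

With E = 196*u^2 + 1, F = 140*u*v, G = 100*v^2 + 1, L = 14/sqrt(196*u^2 + 100*v^2 + 1), M = 0, N = 10/sqrt(196*u^2 + 100*v^2 + 1), assemble
  H = (EN − 2FM + GL) / (2(EG − F²)) = 4*(245*u^2 + 175*v^2 + 3)/(196*u^2 + 100*v^2 + 1)^(3/2).
At (u, v) = (-3, 0): H = 8832*sqrt(1765)/3115225.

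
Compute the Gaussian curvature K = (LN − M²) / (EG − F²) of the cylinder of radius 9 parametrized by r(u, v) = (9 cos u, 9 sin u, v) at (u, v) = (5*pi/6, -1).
K = 0

Coefficients of the first fundamental form: E = 81, F = 0, G = 1.
Coefficients of the second fundamental form: L = -9, M = 0, N = 0.
Assemble K = (LN − M²)/(EG − F²) = 0. At (u, v) = (5*pi/6, -1): K = 0.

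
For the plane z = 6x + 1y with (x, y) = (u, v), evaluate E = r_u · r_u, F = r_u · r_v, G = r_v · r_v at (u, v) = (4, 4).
E = 37;  F = 6;  G = 2

Partials: r_u = (1, 0, 6), r_v = (0, 1, 1). As functions of (u, v):
  E = r_u · r_u = 37,
  F = r_u · r_v = 6,
  G = r_v · r_v = 2.
Evaluating at (u, v) = (4, 4): E = 37, F = 6, G = 2.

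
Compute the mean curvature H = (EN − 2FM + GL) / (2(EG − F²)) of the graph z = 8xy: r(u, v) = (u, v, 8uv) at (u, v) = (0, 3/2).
H = 0

With E = 64*v^2 + 1, F = 64*u*v, G = 64*u^2 + 1, L = 0, M = 8/sqrt(64*u^2 + 64*v^2 + 1), N = 0, assemble
  H = (EN − 2FM + GL) / (2(EG − F²)) = -512*u*v/(64*u^2 + 64*v^2 + 1)^(3/2).
At (u, v) = (0, 3/2): H = 0.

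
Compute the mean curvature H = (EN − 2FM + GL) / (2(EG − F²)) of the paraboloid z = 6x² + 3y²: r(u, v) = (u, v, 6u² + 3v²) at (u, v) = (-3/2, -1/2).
H = 1035*sqrt(334)/111556

With E = 144*u^2 + 1, F = 72*u*v, G = 36*v^2 + 1, L = 12/sqrt(144*u^2 + 36*v^2 + 1), M = 0, N = 6/sqrt(144*u^2 + 36*v^2 + 1), assemble
  H = (EN − 2FM + GL) / (2(EG − F²)) = 9*(48*u^2 + 24*v^2 + 1)/(144*u^2 + 36*v^2 + 1)^(3/2).
At (u, v) = (-3/2, -1/2): H = 1035*sqrt(334)/111556.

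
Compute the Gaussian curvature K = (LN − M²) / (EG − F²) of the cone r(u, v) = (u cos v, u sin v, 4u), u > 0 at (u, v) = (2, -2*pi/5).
K = 0

Coefficients of the first fundamental form: E = 17, F = 0, G = u^2.
Coefficients of the second fundamental form: L = 0, M = 0, N = 4*sqrt(17)*u^2/(17*Abs(u)).
Assemble K = (LN − M²)/(EG − F²) = 0. At (u, v) = (2, -2*pi/5): K = 0.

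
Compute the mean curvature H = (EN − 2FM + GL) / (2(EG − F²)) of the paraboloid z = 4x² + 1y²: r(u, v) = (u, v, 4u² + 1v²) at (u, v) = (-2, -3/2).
H = 297*sqrt(266)/70756

With E = 64*u^2 + 1, F = 16*u*v, G = 4*v^2 + 1, L = 8/sqrt(64*u^2 + 4*v^2 + 1), M = 0, N = 2/sqrt(64*u^2 + 4*v^2 + 1), assemble
  H = (EN − 2FM + GL) / (2(EG − F²)) = (64*u^2 + 16*v^2 + 5)/(64*u^2 + 4*v^2 + 1)^(3/2).
At (u, v) = (-2, -3/2): H = 297*sqrt(266)/70756.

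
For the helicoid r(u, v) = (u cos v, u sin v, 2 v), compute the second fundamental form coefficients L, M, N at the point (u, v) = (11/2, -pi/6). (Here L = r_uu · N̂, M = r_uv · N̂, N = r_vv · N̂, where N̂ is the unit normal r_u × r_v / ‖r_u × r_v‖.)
L = 0;  M = -4*sqrt(137)/137;  N = 0

Compute the unit normal N̂(u, v) = (2*sin(v)/sqrt(u^2 + 4), -2*cos(v)/sqrt(u^2 + 4), u/sqrt(u^2 + 4)), and the second partials r_uu, r_uv, r_vv. Take dot products:
  L(u, v) = r_uu · N̂ = 0,
  M(u, v) = r_uv · N̂ = -2/sqrt(u^2 + 4),
  N(u, v) = r_vv · N̂ = 0.
Evaluating at (u, v) = (11/2, -pi/6):
  L = 0, M = -4*sqrt(137)/137, N = 0.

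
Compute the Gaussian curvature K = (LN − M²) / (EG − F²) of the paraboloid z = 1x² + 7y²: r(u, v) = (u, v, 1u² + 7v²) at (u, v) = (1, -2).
K = 28/622521

Coefficients of the first fundamental form: E = 4*u^2 + 1, F = 28*u*v, G = 196*v^2 + 1.
Coefficients of the second fundamental form: L = 2/sqrt(4*u^2 + 196*v^2 + 1), M = 0, N = 14/sqrt(4*u^2 + 196*v^2 + 1).
Assemble K = (LN − M²)/(EG − F²) = 28/(16*u^4 + 1568*u^2*v^2 + 8*u^2 + 38416*v^4 + 392*v^2 + 1). At (u, v) = (1, -2): K = 28/622521.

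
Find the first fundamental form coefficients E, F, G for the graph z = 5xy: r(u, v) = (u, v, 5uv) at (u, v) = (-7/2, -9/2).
E = 2029/4;  F = 1575/4;  G = 1229/4

Partials: r_u = (1, 0, 5*v), r_v = (0, 1, 5*u). As functions of (u, v):
  E = r_u · r_u = 25*v^2 + 1,
  F = r_u · r_v = 25*u*v,
  G = r_v · r_v = 25*u^2 + 1.
Evaluating at (u, v) = (-7/2, -9/2): E = 2029/4, F = 1575/4, G = 1229/4.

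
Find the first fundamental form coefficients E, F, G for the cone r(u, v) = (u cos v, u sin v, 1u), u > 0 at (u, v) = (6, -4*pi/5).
E = 2;  F = 0;  G = 36

Partials: r_u = (cos(v), sin(v), 1), r_v = (-u*sin(v), u*cos(v), 0). As functions of (u, v):
  E = r_u · r_u = 2,
  F = r_u · r_v = 0,
  G = r_v · r_v = u^2.
Evaluating at (u, v) = (6, -4*pi/5): E = 2, F = 0, G = 36.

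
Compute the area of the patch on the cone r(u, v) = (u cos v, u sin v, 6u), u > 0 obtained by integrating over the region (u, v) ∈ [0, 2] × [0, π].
Area = 2*sqrt(37)*pi

Area = ∫∫ √(EG − F²) du dv with √(EG − F²) = sqrt(37)*Abs(u). Integrating over [0, 2] × [0, π] gives 2*sqrt(37)*pi.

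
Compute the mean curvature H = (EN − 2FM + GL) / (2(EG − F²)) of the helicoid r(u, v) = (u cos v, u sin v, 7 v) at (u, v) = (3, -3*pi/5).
H = 0

With E = 1, F = 0, G = u^2 + 49, L = 0, M = -7/sqrt(u^2 + 49), N = 0, assemble
  H = (EN − 2FM + GL) / (2(EG − F²)) = 0.
At (u, v) = (3, -3*pi/5): H = 0.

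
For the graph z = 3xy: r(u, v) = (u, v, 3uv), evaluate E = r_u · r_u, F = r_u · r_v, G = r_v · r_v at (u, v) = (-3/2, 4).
E = 145;  F = -54;  G = 85/4

Partials: r_u = (1, 0, 3*v), r_v = (0, 1, 3*u). As functions of (u, v):
  E = r_u · r_u = 9*v^2 + 1,
  F = r_u · r_v = 9*u*v,
  G = r_v · r_v = 9*u^2 + 1.
Evaluating at (u, v) = (-3/2, 4): E = 145, F = -54, G = 85/4.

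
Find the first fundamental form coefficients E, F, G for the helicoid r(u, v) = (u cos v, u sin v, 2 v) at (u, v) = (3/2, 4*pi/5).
E = 1;  F = 0;  G = 25/4

Partials: r_u = (cos(v), sin(v), 0), r_v = (-u*sin(v), u*cos(v), 2). As functions of (u, v):
  E = r_u · r_u = 1,
  F = r_u · r_v = 0,
  G = r_v · r_v = u^2 + 4.
Evaluating at (u, v) = (3/2, 4*pi/5): E = 1, F = 0, G = 25/4.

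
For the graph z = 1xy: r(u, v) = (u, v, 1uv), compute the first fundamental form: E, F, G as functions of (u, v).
E = v^2 + 1;  F = u*v;  G = u^2 + 1

Compute partials: r_u = (1, 0, v), r_v = (0, 1, u). Then
  E = r_u · r_u = v^2 + 1,
  F = r_u · r_v = u*v,
  G = r_v · r_v = u^2 + 1.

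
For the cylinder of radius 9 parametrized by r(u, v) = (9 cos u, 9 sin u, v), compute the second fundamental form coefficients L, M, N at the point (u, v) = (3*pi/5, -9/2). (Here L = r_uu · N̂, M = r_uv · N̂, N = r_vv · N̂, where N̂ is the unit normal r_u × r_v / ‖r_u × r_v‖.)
L = -9;  M = 0;  N = 0

Compute the unit normal N̂(u, v) = (cos(u), sin(u), 0), and the second partials r_uu, r_uv, r_vv. Take dot products:
  L(u, v) = r_uu · N̂ = -9,
  M(u, v) = r_uv · N̂ = 0,
  N(u, v) = r_vv · N̂ = 0.
Evaluating at (u, v) = (3*pi/5, -9/2):
  L = -9, M = 0, N = 0.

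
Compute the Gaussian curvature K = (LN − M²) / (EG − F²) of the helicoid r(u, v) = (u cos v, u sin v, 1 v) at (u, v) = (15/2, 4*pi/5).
K = -16/52441

Coefficients of the first fundamental form: E = 1, F = 0, G = u^2 + 1.
Coefficients of the second fundamental form: L = 0, M = -1/sqrt(u^2 + 1), N = 0.
Assemble K = (LN − M²)/(EG − F²) = -1/(u^2 + 1)^2. At (u, v) = (15/2, 4*pi/5): K = -16/52441.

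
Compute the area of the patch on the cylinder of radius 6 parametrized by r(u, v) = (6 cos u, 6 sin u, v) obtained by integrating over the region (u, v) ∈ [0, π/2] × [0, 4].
Area = 12*pi

Area = ∫∫ √(EG − F²) du dv with √(EG − F²) = 6. Integrating over [0, π/2] × [0, 4] gives 12*pi.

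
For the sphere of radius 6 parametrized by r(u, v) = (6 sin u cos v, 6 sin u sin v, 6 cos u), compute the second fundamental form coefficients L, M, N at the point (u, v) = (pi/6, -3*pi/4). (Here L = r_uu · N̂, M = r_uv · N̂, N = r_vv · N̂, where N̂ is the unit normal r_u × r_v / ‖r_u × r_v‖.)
L = -6;  M = 0;  N = -3/2

Compute the unit normal N̂(u, v) = (sin(u)^2*cos(v)/Abs(sin(u)), sin(u)^2*sin(v)/Abs(sin(u)), sin(2*u)/(2*Abs(sin(u)))), and the second partials r_uu, r_uv, r_vv. Take dot products:
  L(u, v) = r_uu · N̂ = -6*sin(u)/Abs(sin(u)),
  M(u, v) = r_uv · N̂ = 0,
  N(u, v) = r_vv · N̂ = -6*sin(u)^3/Abs(sin(u)).
Evaluating at (u, v) = (pi/6, -3*pi/4):
  L = -6, M = 0, N = -3/2.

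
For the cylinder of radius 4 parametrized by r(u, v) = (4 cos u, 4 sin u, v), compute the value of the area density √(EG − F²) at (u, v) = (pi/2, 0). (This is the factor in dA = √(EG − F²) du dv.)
√(EG − F²)|_{(pi/2, 0)} = 4

E = 16, F = 0, G = 1, so EG − F² = 16. Taking the positive square root: √(EG − F²) = 4. At (u, v) = (pi/2, 0): 4.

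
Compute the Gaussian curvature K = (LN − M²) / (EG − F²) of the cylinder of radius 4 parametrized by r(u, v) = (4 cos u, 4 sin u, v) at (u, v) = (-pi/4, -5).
K = 0

Coefficients of the first fundamental form: E = 16, F = 0, G = 1.
Coefficients of the second fundamental form: L = -4, M = 0, N = 0.
Assemble K = (LN − M²)/(EG − F²) = 0. At (u, v) = (-pi/4, -5): K = 0.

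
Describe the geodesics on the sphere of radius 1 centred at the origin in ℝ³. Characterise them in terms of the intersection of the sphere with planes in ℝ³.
Geodesics on the sphere of radius 1 are great circles — circles of radius 1 obtained as the intersection of the sphere with planes through the origin (the centre of the sphere).

A curve α(t) of nonzero constant speed on the sphere of radius 1 is a geodesic iff its acceleration α̈ is everywhere normal to the surface, i.e. parallel to the radial vector α(t). Then d/dt(α × α̇) = α̇ × α̇ + α × α̈ = 0, so α × α̇ is a constant vector n ≠ 0 and α(t) · n = 0 for all t: α lies in the plane through the origin with normal n. The intersection of that plane with the sphere is a circle of radius 1 (a great circle). Conversely, a great circle traversed at constant speed has centripetal acceleration pointing at the origin, hence normal to the sphere, so every great circle is a geodesic.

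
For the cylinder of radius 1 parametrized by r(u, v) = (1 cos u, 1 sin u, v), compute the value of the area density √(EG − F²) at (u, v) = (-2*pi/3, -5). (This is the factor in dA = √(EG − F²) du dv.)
√(EG − F²)|_{(-2*pi/3, -5)} = 1

E = 1, F = 0, G = 1, so EG − F² = 1. Taking the positive square root: √(EG − F²) = 1. At (u, v) = (-2*pi/3, -5): 1.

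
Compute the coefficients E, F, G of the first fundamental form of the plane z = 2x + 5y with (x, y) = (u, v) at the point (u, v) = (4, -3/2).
E = 5;  F = 10;  G = 26

Partials: r_u = (1, 0, 2), r_v = (0, 1, 5). As functions of (u, v):
  E = r_u · r_u = 5,
  F = r_u · r_v = 10,
  G = r_v · r_v = 26.
Evaluating at (u, v) = (4, -3/2): E = 5, F = 10, G = 26.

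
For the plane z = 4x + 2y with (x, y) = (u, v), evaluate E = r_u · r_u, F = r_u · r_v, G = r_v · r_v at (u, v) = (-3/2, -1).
E = 17;  F = 8;  G = 5

Partials: r_u = (1, 0, 4), r_v = (0, 1, 2). As functions of (u, v):
  E = r_u · r_u = 17,
  F = r_u · r_v = 8,
  G = r_v · r_v = 5.
Evaluating at (u, v) = (-3/2, -1): E = 17, F = 8, G = 5.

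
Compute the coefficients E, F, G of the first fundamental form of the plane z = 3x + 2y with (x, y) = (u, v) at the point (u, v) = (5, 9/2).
E = 10;  F = 6;  G = 5

Partials: r_u = (1, 0, 3), r_v = (0, 1, 2). As functions of (u, v):
  E = r_u · r_u = 10,
  F = r_u · r_v = 6,
  G = r_v · r_v = 5.
Evaluating at (u, v) = (5, 9/2): E = 10, F = 6, G = 5.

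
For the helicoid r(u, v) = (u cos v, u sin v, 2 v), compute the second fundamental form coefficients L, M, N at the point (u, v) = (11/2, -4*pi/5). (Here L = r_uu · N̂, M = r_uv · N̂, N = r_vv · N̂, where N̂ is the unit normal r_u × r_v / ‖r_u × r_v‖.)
L = 0;  M = -4*sqrt(137)/137;  N = 0

Compute the unit normal N̂(u, v) = (2*sin(v)/sqrt(u^2 + 4), -2*cos(v)/sqrt(u^2 + 4), u/sqrt(u^2 + 4)), and the second partials r_uu, r_uv, r_vv. Take dot products:
  L(u, v) = r_uu · N̂ = 0,
  M(u, v) = r_uv · N̂ = -2/sqrt(u^2 + 4),
  N(u, v) = r_vv · N̂ = 0.
Evaluating at (u, v) = (11/2, -4*pi/5):
  L = 0, M = -4*sqrt(137)/137, N = 0.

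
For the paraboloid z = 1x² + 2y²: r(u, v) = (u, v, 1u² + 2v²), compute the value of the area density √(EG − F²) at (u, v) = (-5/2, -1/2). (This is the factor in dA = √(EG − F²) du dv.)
√(EG − F²)|_{(-5/2, -1/2)} = sqrt(30)

E = 4*u^2 + 1, F = 8*u*v, G = 16*v^2 + 1, so EG − F² = 4*u^2 + 16*v^2 + 1. Taking the positive square root: √(EG − F²) = sqrt(4*u^2 + 16*v^2 + 1). At (u, v) = (-5/2, -1/2): sqrt(30).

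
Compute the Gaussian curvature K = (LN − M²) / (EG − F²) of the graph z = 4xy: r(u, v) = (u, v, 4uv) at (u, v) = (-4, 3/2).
K = -16/85849

Coefficients of the first fundamental form: E = 16*v^2 + 1, F = 16*u*v, G = 16*u^2 + 1.
Coefficients of the second fundamental form: L = 0, M = 4/sqrt(16*u^2 + 16*v^2 + 1), N = 0.
Assemble K = (LN − M²)/(EG − F²) = -16/(256*u^4 + 512*u^2*v^2 + 32*u^2 + 256*v^4 + 32*v^2 + 1). At (u, v) = (-4, 3/2): K = -16/85849.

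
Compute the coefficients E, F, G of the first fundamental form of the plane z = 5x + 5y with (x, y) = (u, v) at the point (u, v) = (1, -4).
E = 26;  F = 25;  G = 26

Partials: r_u = (1, 0, 5), r_v = (0, 1, 5). As functions of (u, v):
  E = r_u · r_u = 26,
  F = r_u · r_v = 25,
  G = r_v · r_v = 26.
Evaluating at (u, v) = (1, -4): E = 26, F = 25, G = 26.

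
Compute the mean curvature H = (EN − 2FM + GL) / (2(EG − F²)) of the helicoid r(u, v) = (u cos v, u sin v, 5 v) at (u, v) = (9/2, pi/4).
H = 0

With E = 1, F = 0, G = u^2 + 25, L = 0, M = -5/sqrt(u^2 + 25), N = 0, assemble
  H = (EN − 2FM + GL) / (2(EG − F²)) = 0.
At (u, v) = (9/2, pi/4): H = 0.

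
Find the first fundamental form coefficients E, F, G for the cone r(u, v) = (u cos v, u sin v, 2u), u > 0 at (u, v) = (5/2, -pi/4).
E = 5;  F = 0;  G = 25/4

Partials: r_u = (cos(v), sin(v), 2), r_v = (-u*sin(v), u*cos(v), 0). As functions of (u, v):
  E = r_u · r_u = 5,
  F = r_u · r_v = 0,
  G = r_v · r_v = u^2.
Evaluating at (u, v) = (5/2, -pi/4): E = 5, F = 0, G = 25/4.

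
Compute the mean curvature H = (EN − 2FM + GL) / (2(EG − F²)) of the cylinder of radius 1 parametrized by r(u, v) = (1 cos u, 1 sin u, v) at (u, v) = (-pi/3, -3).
H = -1/2

With E = 1, F = 0, G = 1, L = -1, M = 0, N = 0, assemble
  H = (EN − 2FM + GL) / (2(EG − F²)) = -1/2.
At (u, v) = (-pi/3, -3): H = -1/2.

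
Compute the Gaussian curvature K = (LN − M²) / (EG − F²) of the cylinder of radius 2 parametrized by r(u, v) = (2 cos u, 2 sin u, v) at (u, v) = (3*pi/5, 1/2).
K = 0

Coefficients of the first fundamental form: E = 4, F = 0, G = 1.
Coefficients of the second fundamental form: L = -2, M = 0, N = 0.
Assemble K = (LN − M²)/(EG − F²) = 0. At (u, v) = (3*pi/5, 1/2): K = 0.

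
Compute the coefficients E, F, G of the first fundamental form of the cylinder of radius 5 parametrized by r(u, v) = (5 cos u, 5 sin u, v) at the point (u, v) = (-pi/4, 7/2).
E = 25;  F = 0;  G = 1

Partials: r_u = (-5*sin(u), 5*cos(u), 0), r_v = (0, 0, 1). As functions of (u, v):
  E = r_u · r_u = 25,
  F = r_u · r_v = 0,
  G = r_v · r_v = 1.
Evaluating at (u, v) = (-pi/4, 7/2): E = 25, F = 0, G = 1.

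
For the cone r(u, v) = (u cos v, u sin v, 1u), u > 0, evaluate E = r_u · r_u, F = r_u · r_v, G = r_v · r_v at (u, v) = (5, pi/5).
E = 2;  F = 0;  G = 25

Partials: r_u = (cos(v), sin(v), 1), r_v = (-u*sin(v), u*cos(v), 0). As functions of (u, v):
  E = r_u · r_u = 2,
  F = r_u · r_v = 0,
  G = r_v · r_v = u^2.
Evaluating at (u, v) = (5, pi/5): E = 2, F = 0, G = 25.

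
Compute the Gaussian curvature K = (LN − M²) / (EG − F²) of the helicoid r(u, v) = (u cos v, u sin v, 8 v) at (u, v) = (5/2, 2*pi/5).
K = -1024/78961

Coefficients of the first fundamental form: E = 1, F = 0, G = u^2 + 64.
Coefficients of the second fundamental form: L = 0, M = -8/sqrt(u^2 + 64), N = 0.
Assemble K = (LN − M²)/(EG − F²) = -64/(u^2 + 64)^2. At (u, v) = (5/2, 2*pi/5): K = -1024/78961.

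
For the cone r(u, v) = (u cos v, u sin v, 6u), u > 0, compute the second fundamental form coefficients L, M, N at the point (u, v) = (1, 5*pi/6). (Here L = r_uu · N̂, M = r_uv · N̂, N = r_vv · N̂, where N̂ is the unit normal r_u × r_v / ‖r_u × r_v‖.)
L = 0;  M = 0;  N = 6*sqrt(37)/37

Compute the unit normal N̂(u, v) = (-6*sqrt(37)*u*cos(v)/(37*Abs(u)), -6*sqrt(37)*u*sin(v)/(37*Abs(u)), sqrt(37)*u/(37*Abs(u))), and the second partials r_uu, r_uv, r_vv. Take dot products:
  L(u, v) = r_uu · N̂ = 0,
  M(u, v) = r_uv · N̂ = 0,
  N(u, v) = r_vv · N̂ = 6*sqrt(37)*u^2/(37*Abs(u)).
Evaluating at (u, v) = (1, 5*pi/6):
  L = 0, M = 0, N = 6*sqrt(37)/37.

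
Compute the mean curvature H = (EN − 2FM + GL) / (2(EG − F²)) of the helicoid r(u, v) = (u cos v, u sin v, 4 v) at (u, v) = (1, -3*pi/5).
H = 0

With E = 1, F = 0, G = u^2 + 16, L = 0, M = -4/sqrt(u^2 + 16), N = 0, assemble
  H = (EN − 2FM + GL) / (2(EG − F²)) = 0.
At (u, v) = (1, -3*pi/5): H = 0.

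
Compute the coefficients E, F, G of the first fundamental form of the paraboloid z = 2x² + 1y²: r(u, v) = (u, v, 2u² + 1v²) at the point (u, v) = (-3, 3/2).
E = 145;  F = -36;  G = 10

Partials: r_u = (1, 0, 4*u), r_v = (0, 1, 2*v). As functions of (u, v):
  E = r_u · r_u = 16*u^2 + 1,
  F = r_u · r_v = 8*u*v,
  G = r_v · r_v = 4*v^2 + 1.
Evaluating at (u, v) = (-3, 3/2): E = 145, F = -36, G = 10.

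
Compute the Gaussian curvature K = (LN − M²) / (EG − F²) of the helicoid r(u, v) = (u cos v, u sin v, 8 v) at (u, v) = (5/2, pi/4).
K = -1024/78961

Coefficients of the first fundamental form: E = 1, F = 0, G = u^2 + 64.
Coefficients of the second fundamental form: L = 0, M = -8/sqrt(u^2 + 64), N = 0.
Assemble K = (LN − M²)/(EG − F²) = -64/(u^2 + 64)^2. At (u, v) = (5/2, pi/4): K = -1024/78961.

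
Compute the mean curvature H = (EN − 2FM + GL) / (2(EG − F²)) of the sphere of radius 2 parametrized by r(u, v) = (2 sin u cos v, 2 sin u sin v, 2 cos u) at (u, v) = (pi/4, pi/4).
H = -1/2

With E = 4, F = 0, G = 4*sin(u)^2, L = -2*sin(u)/Abs(sin(u)), M = 0, N = -2*sin(u)^3/Abs(sin(u)), assemble
  H = (EN − 2FM + GL) / (2(EG − F²)) = -sin(u)/(2*Abs(sin(u))).
At (u, v) = (pi/4, pi/4): H = -1/2.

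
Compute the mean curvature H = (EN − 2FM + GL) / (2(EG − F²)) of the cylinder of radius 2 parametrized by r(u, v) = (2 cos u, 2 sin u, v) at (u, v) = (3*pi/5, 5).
H = -1/4

With E = 4, F = 0, G = 1, L = -2, M = 0, N = 0, assemble
  H = (EN − 2FM + GL) / (2(EG − F²)) = -1/4.
At (u, v) = (3*pi/5, 5): H = -1/4.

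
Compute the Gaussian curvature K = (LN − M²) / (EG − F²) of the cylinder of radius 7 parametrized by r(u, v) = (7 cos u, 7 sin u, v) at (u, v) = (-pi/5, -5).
K = 0

Coefficients of the first fundamental form: E = 49, F = 0, G = 1.
Coefficients of the second fundamental form: L = -7, M = 0, N = 0.
Assemble K = (LN − M²)/(EG − F²) = 0. At (u, v) = (-pi/5, -5): K = 0.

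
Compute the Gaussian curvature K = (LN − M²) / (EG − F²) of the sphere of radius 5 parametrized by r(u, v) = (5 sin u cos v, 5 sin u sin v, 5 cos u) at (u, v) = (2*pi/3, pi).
K = 1/25

Coefficients of the first fundamental form: E = 25, F = 0, G = 25*sin(u)^2.
Coefficients of the second fundamental form: L = -5*sin(u)/Abs(sin(u)), M = 0, N = -5*sin(u)^3/Abs(sin(u)).
Assemble K = (LN − M²)/(EG − F²) = 1/25. At (u, v) = (2*pi/3, pi): K = 1/25.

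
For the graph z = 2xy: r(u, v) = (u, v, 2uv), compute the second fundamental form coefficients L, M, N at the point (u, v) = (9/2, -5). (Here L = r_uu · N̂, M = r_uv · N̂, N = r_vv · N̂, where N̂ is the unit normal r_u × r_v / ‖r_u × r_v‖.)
L = 0;  M = sqrt(182)/91;  N = 0

Compute the unit normal N̂(u, v) = (-2*v/sqrt(4*u^2 + 4*v^2 + 1), -2*u/sqrt(4*u^2 + 4*v^2 + 1), 1/sqrt(4*u^2 + 4*v^2 + 1)), and the second partials r_uu, r_uv, r_vv. Take dot products:
  L(u, v) = r_uu · N̂ = 0,
  M(u, v) = r_uv · N̂ = 2/sqrt(4*u^2 + 4*v^2 + 1),
  N(u, v) = r_vv · N̂ = 0.
Evaluating at (u, v) = (9/2, -5):
  L = 0, M = sqrt(182)/91, N = 0.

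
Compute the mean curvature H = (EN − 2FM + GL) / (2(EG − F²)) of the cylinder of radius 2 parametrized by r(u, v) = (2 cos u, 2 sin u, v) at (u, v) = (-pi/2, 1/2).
H = -1/4

With E = 4, F = 0, G = 1, L = -2, M = 0, N = 0, assemble
  H = (EN − 2FM + GL) / (2(EG − F²)) = -1/4.
At (u, v) = (-pi/2, 1/2): H = -1/4.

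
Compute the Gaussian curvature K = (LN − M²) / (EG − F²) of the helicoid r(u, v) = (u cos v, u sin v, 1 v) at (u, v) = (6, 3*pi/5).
K = -1/1369

Coefficients of the first fundamental form: E = 1, F = 0, G = u^2 + 1.
Coefficients of the second fundamental form: L = 0, M = -1/sqrt(u^2 + 1), N = 0.
Assemble K = (LN − M²)/(EG − F²) = -1/(u^2 + 1)^2. At (u, v) = (6, 3*pi/5): K = -1/1369.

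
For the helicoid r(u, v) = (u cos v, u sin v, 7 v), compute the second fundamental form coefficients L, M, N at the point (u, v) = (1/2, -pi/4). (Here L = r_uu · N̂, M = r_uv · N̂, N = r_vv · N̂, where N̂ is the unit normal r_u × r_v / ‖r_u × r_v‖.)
L = 0;  M = -14*sqrt(197)/197;  N = 0

Compute the unit normal N̂(u, v) = (7*sin(v)/sqrt(u^2 + 49), -7*cos(v)/sqrt(u^2 + 49), u/sqrt(u^2 + 49)), and the second partials r_uu, r_uv, r_vv. Take dot products:
  L(u, v) = r_uu · N̂ = 0,
  M(u, v) = r_uv · N̂ = -7/sqrt(u^2 + 49),
  N(u, v) = r_vv · N̂ = 0.
Evaluating at (u, v) = (1/2, -pi/4):
  L = 0, M = -14*sqrt(197)/197, N = 0.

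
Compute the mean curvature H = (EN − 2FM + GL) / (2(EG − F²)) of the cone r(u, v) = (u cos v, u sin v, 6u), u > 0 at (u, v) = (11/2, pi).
H = 6*sqrt(37)/407

With E = 37, F = 0, G = u^2, L = 0, M = 0, N = 6*sqrt(37)*u^2/(37*Abs(u)), assemble
  H = (EN − 2FM + GL) / (2(EG − F²)) = 3*sqrt(37)/(37*Abs(u)).
At (u, v) = (11/2, pi): H = 6*sqrt(37)/407.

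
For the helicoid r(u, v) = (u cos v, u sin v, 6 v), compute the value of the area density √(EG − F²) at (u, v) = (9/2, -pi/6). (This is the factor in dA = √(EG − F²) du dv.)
√(EG − F²)|_{(9/2, -pi/6)} = 15/2

E = 1, F = 0, G = u^2 + 36, so EG − F² = u^2 + 36. Taking the positive square root: √(EG − F²) = sqrt(u^2 + 36). At (u, v) = (9/2, -pi/6): 15/2.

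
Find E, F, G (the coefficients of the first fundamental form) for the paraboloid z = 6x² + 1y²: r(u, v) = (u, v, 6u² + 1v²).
E = 144*u^2 + 1;  F = 24*u*v;  G = 4*v^2 + 1

Compute partials: r_u = (1, 0, 12*u), r_v = (0, 1, 2*v). Then
  E = r_u · r_u = 144*u^2 + 1,
  F = r_u · r_v = 24*u*v,
  G = r_v · r_v = 4*v^2 + 1.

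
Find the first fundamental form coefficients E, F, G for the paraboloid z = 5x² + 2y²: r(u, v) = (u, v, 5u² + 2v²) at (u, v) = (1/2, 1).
E = 26;  F = 20;  G = 17

Partials: r_u = (1, 0, 10*u), r_v = (0, 1, 4*v). As functions of (u, v):
  E = r_u · r_u = 100*u^2 + 1,
  F = r_u · r_v = 40*u*v,
  G = r_v · r_v = 16*v^2 + 1.
Evaluating at (u, v) = (1/2, 1): E = 26, F = 20, G = 17.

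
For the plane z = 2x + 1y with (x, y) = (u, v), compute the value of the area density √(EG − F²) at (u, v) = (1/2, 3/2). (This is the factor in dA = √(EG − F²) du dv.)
√(EG − F²)|_{(1/2, 3/2)} = sqrt(6)

E = 5, F = 2, G = 2, so EG − F² = 6. Taking the positive square root: √(EG − F²) = sqrt(6). At (u, v) = (1/2, 3/2): sqrt(6).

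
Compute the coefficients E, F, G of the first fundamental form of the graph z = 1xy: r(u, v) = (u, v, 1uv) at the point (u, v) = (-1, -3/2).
E = 13/4;  F = 3/2;  G = 2

Partials: r_u = (1, 0, v), r_v = (0, 1, u). As functions of (u, v):
  E = r_u · r_u = v^2 + 1,
  F = r_u · r_v = u*v,
  G = r_v · r_v = u^2 + 1.
Evaluating at (u, v) = (-1, -3/2): E = 13/4, F = 3/2, G = 2.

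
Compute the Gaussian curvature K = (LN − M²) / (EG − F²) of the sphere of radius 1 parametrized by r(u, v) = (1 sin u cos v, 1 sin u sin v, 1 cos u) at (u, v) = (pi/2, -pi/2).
K = 1

Coefficients of the first fundamental form: E = 1, F = 0, G = sin(u)^2.
Coefficients of the second fundamental form: L = -sin(u)/Abs(sin(u)), M = 0, N = -sin(u)^3/Abs(sin(u)).
Assemble K = (LN − M²)/(EG − F²) = 1. At (u, v) = (pi/2, -pi/2): K = 1.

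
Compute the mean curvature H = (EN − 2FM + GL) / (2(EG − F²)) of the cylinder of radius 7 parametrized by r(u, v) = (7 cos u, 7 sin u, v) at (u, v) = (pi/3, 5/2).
H = -1/14

With E = 49, F = 0, G = 1, L = -7, M = 0, N = 0, assemble
  H = (EN − 2FM + GL) / (2(EG − F²)) = -1/14.
At (u, v) = (pi/3, 5/2): H = -1/14.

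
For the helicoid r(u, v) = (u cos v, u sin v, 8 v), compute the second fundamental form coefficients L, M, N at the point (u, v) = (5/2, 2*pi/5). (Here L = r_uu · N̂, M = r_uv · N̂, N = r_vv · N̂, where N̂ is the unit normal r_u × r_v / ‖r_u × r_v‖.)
L = 0;  M = -16*sqrt(281)/281;  N = 0

Compute the unit normal N̂(u, v) = (8*sin(v)/sqrt(u^2 + 64), -8*cos(v)/sqrt(u^2 + 64), u/sqrt(u^2 + 64)), and the second partials r_uu, r_uv, r_vv. Take dot products:
  L(u, v) = r_uu · N̂ = 0,
  M(u, v) = r_uv · N̂ = -8/sqrt(u^2 + 64),
  N(u, v) = r_vv · N̂ = 0.
Evaluating at (u, v) = (5/2, 2*pi/5):
  L = 0, M = -16*sqrt(281)/281, N = 0.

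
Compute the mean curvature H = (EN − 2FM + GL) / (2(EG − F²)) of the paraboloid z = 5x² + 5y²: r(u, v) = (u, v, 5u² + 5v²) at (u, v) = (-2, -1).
H = 2510*sqrt(501)/251001

With E = 100*u^2 + 1, F = 100*u*v, G = 100*v^2 + 1, L = 10/sqrt(100*u^2 + 100*v^2 + 1), M = 0, N = 10/sqrt(100*u^2 + 100*v^2 + 1), assemble
  H = (EN − 2FM + GL) / (2(EG − F²)) = 10*(50*u^2 + 50*v^2 + 1)/(100*u^2 + 100*v^2 + 1)^(3/2).
At (u, v) = (-2, -1): H = 2510*sqrt(501)/251001.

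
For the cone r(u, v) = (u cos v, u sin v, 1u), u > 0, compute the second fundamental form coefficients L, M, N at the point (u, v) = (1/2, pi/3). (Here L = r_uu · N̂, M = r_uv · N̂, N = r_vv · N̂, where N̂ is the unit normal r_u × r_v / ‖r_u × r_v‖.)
L = 0;  M = 0;  N = sqrt(2)/4

Compute the unit normal N̂(u, v) = (-sqrt(2)*u*cos(v)/(2*Abs(u)), -sqrt(2)*u*sin(v)/(2*Abs(u)), sqrt(2)*u/(2*Abs(u))), and the second partials r_uu, r_uv, r_vv. Take dot products:
  L(u, v) = r_uu · N̂ = 0,
  M(u, v) = r_uv · N̂ = 0,
  N(u, v) = r_vv · N̂ = sqrt(2)*u^2/(2*Abs(u)).
Evaluating at (u, v) = (1/2, pi/3):
  L = 0, M = 0, N = sqrt(2)/4.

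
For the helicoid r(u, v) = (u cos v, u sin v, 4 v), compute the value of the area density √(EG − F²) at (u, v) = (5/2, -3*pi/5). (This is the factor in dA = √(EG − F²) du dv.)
√(EG − F²)|_{(5/2, -3*pi/5)} = sqrt(89)/2

E = 1, F = 0, G = u^2 + 16, so EG − F² = u^2 + 16. Taking the positive square root: √(EG − F²) = sqrt(u^2 + 16). At (u, v) = (5/2, -3*pi/5): sqrt(89)/2.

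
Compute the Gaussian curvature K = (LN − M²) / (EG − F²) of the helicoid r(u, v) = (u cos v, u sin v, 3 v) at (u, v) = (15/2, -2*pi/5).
K = -16/7569

Coefficients of the first fundamental form: E = 1, F = 0, G = u^2 + 9.
Coefficients of the second fundamental form: L = 0, M = -3/sqrt(u^2 + 9), N = 0.
Assemble K = (LN − M²)/(EG − F²) = -9/(u^2 + 9)^2. At (u, v) = (15/2, -2*pi/5): K = -16/7569.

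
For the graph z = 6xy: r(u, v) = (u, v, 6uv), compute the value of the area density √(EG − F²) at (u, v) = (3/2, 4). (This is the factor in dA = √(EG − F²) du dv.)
√(EG − F²)|_{(3/2, 4)} = sqrt(658)

E = 36*v^2 + 1, F = 36*u*v, G = 36*u^2 + 1, so EG − F² = 36*u^2 + 36*v^2 + 1. Taking the positive square root: √(EG − F²) = sqrt(36*u^2 + 36*v^2 + 1). At (u, v) = (3/2, 4): sqrt(658).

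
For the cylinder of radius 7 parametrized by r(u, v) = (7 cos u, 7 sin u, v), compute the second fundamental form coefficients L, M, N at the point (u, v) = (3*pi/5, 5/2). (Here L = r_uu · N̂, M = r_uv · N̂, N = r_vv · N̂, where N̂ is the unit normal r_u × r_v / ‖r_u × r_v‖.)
L = -7;  M = 0;  N = 0

Compute the unit normal N̂(u, v) = (cos(u), sin(u), 0), and the second partials r_uu, r_uv, r_vv. Take dot products:
  L(u, v) = r_uu · N̂ = -7,
  M(u, v) = r_uv · N̂ = 0,
  N(u, v) = r_vv · N̂ = 0.
Evaluating at (u, v) = (3*pi/5, 5/2):
  L = -7, M = 0, N = 0.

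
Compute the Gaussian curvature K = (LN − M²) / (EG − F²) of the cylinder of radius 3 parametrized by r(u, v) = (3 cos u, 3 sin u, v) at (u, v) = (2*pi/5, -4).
K = 0

Coefficients of the first fundamental form: E = 9, F = 0, G = 1.
Coefficients of the second fundamental form: L = -3, M = 0, N = 0.
Assemble K = (LN − M²)/(EG − F²) = 0. At (u, v) = (2*pi/5, -4): K = 0.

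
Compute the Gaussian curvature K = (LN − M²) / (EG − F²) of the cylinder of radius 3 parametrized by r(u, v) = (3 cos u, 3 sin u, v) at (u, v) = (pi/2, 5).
K = 0

Coefficients of the first fundamental form: E = 9, F = 0, G = 1.
Coefficients of the second fundamental form: L = -3, M = 0, N = 0.
Assemble K = (LN − M²)/(EG − F²) = 0. At (u, v) = (pi/2, 5): K = 0.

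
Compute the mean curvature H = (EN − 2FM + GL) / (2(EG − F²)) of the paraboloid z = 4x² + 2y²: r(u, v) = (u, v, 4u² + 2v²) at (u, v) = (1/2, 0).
H = 38*sqrt(17)/289

With E = 64*u^2 + 1, F = 32*u*v, G = 16*v^2 + 1, L = 8/sqrt(64*u^2 + 16*v^2 + 1), M = 0, N = 4/sqrt(64*u^2 + 16*v^2 + 1), assemble
  H = (EN − 2FM + GL) / (2(EG − F²)) = 2*(64*u^2 + 32*v^2 + 3)/(64*u^2 + 16*v^2 + 1)^(3/2).
At (u, v) = (1/2, 0): H = 38*sqrt(17)/289.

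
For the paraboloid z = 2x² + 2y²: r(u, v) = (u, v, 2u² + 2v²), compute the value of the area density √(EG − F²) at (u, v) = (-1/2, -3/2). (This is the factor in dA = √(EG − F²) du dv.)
√(EG − F²)|_{(-1/2, -3/2)} = sqrt(41)

E = 16*u^2 + 1, F = 16*u*v, G = 16*v^2 + 1, so EG − F² = 16*u^2 + 16*v^2 + 1. Taking the positive square root: √(EG − F²) = sqrt(16*u^2 + 16*v^2 + 1). At (u, v) = (-1/2, -3/2): sqrt(41).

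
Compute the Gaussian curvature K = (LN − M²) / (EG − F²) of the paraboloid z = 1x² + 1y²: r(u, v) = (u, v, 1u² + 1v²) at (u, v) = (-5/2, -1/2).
K = 4/729

Coefficients of the first fundamental form: E = 4*u^2 + 1, F = 4*u*v, G = 4*v^2 + 1.
Coefficients of the second fundamental form: L = 2/sqrt(4*u^2 + 4*v^2 + 1), M = 0, N = 2/sqrt(4*u^2 + 4*v^2 + 1).
Assemble K = (LN − M²)/(EG − F²) = 4/(16*u^4 + 32*u^2*v^2 + 8*u^2 + 16*v^4 + 8*v^2 + 1). At (u, v) = (-5/2, -1/2): K = 4/729.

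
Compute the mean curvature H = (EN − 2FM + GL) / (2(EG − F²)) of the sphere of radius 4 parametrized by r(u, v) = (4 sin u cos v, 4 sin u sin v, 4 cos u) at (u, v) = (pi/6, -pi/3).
H = -1/4

With E = 16, F = 0, G = 16*sin(u)^2, L = -4*sin(u)/Abs(sin(u)), M = 0, N = -4*sin(u)^3/Abs(sin(u)), assemble
  H = (EN − 2FM + GL) / (2(EG − F²)) = -sin(u)/(4*Abs(sin(u))).
At (u, v) = (pi/6, -pi/3): H = -1/4.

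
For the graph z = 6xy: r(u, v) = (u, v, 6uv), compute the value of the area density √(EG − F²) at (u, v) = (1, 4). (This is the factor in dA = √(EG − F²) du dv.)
√(EG − F²)|_{(1, 4)} = sqrt(613)

E = 36*v^2 + 1, F = 36*u*v, G = 36*u^2 + 1, so EG − F² = 36*u^2 + 36*v^2 + 1. Taking the positive square root: √(EG − F²) = sqrt(36*u^2 + 36*v^2 + 1). At (u, v) = (1, 4): sqrt(613).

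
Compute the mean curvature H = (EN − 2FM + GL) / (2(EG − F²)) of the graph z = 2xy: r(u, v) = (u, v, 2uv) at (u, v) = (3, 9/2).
H = -27*sqrt(118)/3481

With E = 4*v^2 + 1, F = 4*u*v, G = 4*u^2 + 1, L = 0, M = 2/sqrt(4*u^2 + 4*v^2 + 1), N = 0, assemble
  H = (EN − 2FM + GL) / (2(EG − F²)) = -8*u*v/(4*u^2 + 4*v^2 + 1)^(3/2).
At (u, v) = (3, 9/2): H = -27*sqrt(118)/3481.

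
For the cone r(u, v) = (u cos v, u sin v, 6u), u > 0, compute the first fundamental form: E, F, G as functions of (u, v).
E = 37;  F = 0;  G = u^2

Compute partials: r_u = (cos(v), sin(v), 6), r_v = (-u*sin(v), u*cos(v), 0). Then
  E = r_u · r_u = 37,
  F = r_u · r_v = 0,
  G = r_v · r_v = u^2.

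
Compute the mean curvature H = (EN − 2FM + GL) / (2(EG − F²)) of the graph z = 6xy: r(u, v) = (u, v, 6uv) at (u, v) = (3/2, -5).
H = 405*sqrt(982)/241081

With E = 36*v^2 + 1, F = 36*u*v, G = 36*u^2 + 1, L = 0, M = 6/sqrt(36*u^2 + 36*v^2 + 1), N = 0, assemble
  H = (EN − 2FM + GL) / (2(EG − F²)) = -216*u*v/(36*u^2 + 36*v^2 + 1)^(3/2).
At (u, v) = (3/2, -5): H = 405*sqrt(982)/241081.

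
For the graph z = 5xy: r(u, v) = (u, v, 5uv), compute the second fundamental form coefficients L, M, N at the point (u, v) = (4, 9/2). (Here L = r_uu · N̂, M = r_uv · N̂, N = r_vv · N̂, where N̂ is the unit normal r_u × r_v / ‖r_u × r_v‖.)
L = 0;  M = 10*sqrt(3629)/3629;  N = 0

Compute the unit normal N̂(u, v) = (-5*v/sqrt(25*u^2 + 25*v^2 + 1), -5*u/sqrt(25*u^2 + 25*v^2 + 1), 1/sqrt(25*u^2 + 25*v^2 + 1)), and the second partials r_uu, r_uv, r_vv. Take dot products:
  L(u, v) = r_uu · N̂ = 0,
  M(u, v) = r_uv · N̂ = 5/sqrt(25*u^2 + 25*v^2 + 1),
  N(u, v) = r_vv · N̂ = 0.
Evaluating at (u, v) = (4, 9/2):
  L = 0, M = 10*sqrt(3629)/3629, N = 0.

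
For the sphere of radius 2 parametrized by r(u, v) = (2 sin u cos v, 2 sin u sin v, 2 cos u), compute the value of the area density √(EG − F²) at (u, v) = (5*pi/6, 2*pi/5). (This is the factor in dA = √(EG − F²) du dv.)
√(EG − F²)|_{(5*pi/6, 2*pi/5)} = 2

E = 4, F = 0, G = 4*sin(u)^2, so EG − F² = 16*sin(u)^2. Taking the positive square root: √(EG − F²) = 4*Abs(sin(u)). At (u, v) = (5*pi/6, 2*pi/5): 2.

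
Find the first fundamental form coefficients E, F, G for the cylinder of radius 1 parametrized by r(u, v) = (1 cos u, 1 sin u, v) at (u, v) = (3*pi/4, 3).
E = 1;  F = 0;  G = 1

Partials: r_u = (-sin(u), cos(u), 0), r_v = (0, 0, 1). As functions of (u, v):
  E = r_u · r_u = 1,
  F = r_u · r_v = 0,
  G = r_v · r_v = 1.
Evaluating at (u, v) = (3*pi/4, 3): E = 1, F = 0, G = 1.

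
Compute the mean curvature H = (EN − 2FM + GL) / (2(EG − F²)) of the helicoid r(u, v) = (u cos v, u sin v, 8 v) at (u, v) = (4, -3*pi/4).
H = 0

With E = 1, F = 0, G = u^2 + 64, L = 0, M = -8/sqrt(u^2 + 64), N = 0, assemble
  H = (EN − 2FM + GL) / (2(EG − F²)) = 0.
At (u, v) = (4, -3*pi/4): H = 0.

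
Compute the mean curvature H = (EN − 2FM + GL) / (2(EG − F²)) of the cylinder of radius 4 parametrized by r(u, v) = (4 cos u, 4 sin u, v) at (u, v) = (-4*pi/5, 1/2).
H = -1/8

With E = 16, F = 0, G = 1, L = -4, M = 0, N = 0, assemble
  H = (EN − 2FM + GL) / (2(EG − F²)) = -1/8.
At (u, v) = (-4*pi/5, 1/2): H = -1/8.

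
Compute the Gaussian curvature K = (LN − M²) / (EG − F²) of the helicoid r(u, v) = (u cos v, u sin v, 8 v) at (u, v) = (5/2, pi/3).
K = -1024/78961

Coefficients of the first fundamental form: E = 1, F = 0, G = u^2 + 64.
Coefficients of the second fundamental form: L = 0, M = -8/sqrt(u^2 + 64), N = 0.
Assemble K = (LN − M²)/(EG − F²) = -64/(u^2 + 64)^2. At (u, v) = (5/2, pi/3): K = -1024/78961.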